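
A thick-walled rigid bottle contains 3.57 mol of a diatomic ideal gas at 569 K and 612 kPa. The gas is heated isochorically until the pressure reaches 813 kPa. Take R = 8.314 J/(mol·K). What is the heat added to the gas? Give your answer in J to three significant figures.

Q ≈ 13900 J

Constant volume ⇒ W = 0, so Q = ΔU = nCᵥΔT with Cᵥ = 5R/2 = 20.79 J/(mol·K).
At constant V, T₂/T₁ = P₂/P₁ ⇒ ΔT = T₁(P₂/P₁ − 1) = 569·(813/612 − 1) = 186.9 K.
ΔU = (3.57)(20.79)(186.9) = 13867 J.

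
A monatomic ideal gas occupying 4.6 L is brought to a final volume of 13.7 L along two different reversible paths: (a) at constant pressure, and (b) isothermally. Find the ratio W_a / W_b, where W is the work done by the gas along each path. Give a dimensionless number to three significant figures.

W_a / W_b ≈ 1.81

Path (a) isobaric: W = P₁(V₂ − V₁) → W_a/(P₁V₁) = 1.978.
Path (b) isothermal: W = P₁V₁ ln(V₂/V₁) → W_b/(P₁V₁) = 1.091.
W_a / W_b = 1.978 / 1.091 = 1.813.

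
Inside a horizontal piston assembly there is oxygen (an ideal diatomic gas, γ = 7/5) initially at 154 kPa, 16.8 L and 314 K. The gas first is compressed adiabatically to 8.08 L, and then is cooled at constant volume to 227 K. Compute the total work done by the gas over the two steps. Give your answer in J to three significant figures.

W_total ≈ -2200 J

Step 1 (adiabatic): W = (P₁V₁ − P₂V₂)/(γ−1) = (2587 − 3467)/0.4 = -2200 J.
Step 2 (isochoric): W = 0 (constant volume).
W_total = -2200 + 0 = -2200 J.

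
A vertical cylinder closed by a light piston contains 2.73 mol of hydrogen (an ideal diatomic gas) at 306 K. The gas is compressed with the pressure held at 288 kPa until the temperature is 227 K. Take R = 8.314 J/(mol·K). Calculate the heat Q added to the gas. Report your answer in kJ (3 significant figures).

Q ≈ -6.28 kJ

Isobaric: W = nRΔT = (2.73)(8.314)(-79) = -1793 J.
ΔU = nCᵥΔT with Cᵥ = 5R/2: ΔU = (2.73)(20.79)(-79) = -4483 J.
Q = ΔU + W = -4483 − 1793 = -6276 J.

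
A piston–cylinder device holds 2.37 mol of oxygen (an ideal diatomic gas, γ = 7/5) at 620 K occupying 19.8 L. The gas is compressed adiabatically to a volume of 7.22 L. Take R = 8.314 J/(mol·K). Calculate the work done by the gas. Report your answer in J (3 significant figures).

Adiabatic: TV^(γ−1) = const with γ = 7/5.
T₂ = T₁ (V₁/V₂)^(γ−1) = 620 × (19.8/7.22)^0.4 = 620 × 1.497 = 928.2 K.
W_by = nCᵥ(T₁ − T₂) = (2.37)(20.79)(620 − 928.2) = -15182 J.

W ≈ -15200 J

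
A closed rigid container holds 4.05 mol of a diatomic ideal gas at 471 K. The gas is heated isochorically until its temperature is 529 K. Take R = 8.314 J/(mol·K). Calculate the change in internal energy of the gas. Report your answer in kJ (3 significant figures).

ΔU ≈ 4.88 kJ

Constant volume ⇒ W = 0, so Q = ΔU = nCᵥΔT with Cᵥ = 5R/2 = 20.79 J/(mol·K).
ΔU = (4.05)(20.79)(529 − 471) = 4882 J.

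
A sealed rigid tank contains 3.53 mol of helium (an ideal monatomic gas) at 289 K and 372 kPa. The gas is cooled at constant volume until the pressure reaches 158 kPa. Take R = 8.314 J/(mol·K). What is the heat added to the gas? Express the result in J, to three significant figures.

Constant volume ⇒ W = 0, so Q = ΔU = nCᵥΔT with Cᵥ = 3R/2 = 12.47 J/(mol·K).
At constant V, T₂/T₁ = P₂/P₁ ⇒ ΔT = T₁(P₂/P₁ − 1) = 289·(158/372 − 1) = -166.3 K.
ΔU = (3.53)(12.47)(-166.3) = -7319 J.

Q ≈ -7320 J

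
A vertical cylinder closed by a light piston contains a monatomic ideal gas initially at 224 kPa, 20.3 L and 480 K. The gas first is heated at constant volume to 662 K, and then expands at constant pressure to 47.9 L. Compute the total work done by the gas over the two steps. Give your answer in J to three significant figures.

Step 1 (isochoric): W = 0 (constant volume).
After step 1: P = 308.9 kPa (V unchanged).
Step 2 (isobaric): W = PΔV = (308.9 kPa)(47.9 − 20.3 L) = 8527 J.
W_total = 0 + 8527 = 8527 J.

W_total ≈ 8530 J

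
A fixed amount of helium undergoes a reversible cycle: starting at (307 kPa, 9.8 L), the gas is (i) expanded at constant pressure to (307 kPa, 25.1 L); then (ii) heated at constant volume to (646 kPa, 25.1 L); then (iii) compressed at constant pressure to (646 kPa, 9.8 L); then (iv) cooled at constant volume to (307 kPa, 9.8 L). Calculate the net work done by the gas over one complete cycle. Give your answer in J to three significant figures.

Constant-volume legs do no work.
W(i) = (307)(25.1 − 9.8) = 4697 J; W(iii) = (646)(9.8 − 25.1) = -9884 J.
W_net = 4697 − 9884 = -5187 J (the counter-clockwise enclosed area).

W_net ≈ -5190 J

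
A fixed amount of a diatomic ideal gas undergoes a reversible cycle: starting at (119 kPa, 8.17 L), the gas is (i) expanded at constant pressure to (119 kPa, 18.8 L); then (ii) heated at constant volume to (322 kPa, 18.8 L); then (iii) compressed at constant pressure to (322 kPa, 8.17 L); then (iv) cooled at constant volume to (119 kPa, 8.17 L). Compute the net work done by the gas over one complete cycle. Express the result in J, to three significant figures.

Constant-volume legs do no work.
W(i) = (119)(18.8 − 8.17) = 1265 J; W(iii) = (322)(8.17 − 18.8) = -3423 J.
W_net = 1265 − 3423 = -2158 J (the counter-clockwise enclosed area).

W_net ≈ -2160 J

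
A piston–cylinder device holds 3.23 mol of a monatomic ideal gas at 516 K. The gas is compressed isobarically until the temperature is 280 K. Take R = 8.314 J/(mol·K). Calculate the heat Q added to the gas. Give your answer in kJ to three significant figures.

Isobaric: W = nRΔT = (3.23)(8.314)(-236) = -6338 J.
ΔU = nCᵥΔT with Cᵥ = 3R/2: ΔU = (3.23)(12.47)(-236) = -9506 J.
Q = ΔU + W = -9506 − 6338 = -15844 J.

Q ≈ -15.8 kJ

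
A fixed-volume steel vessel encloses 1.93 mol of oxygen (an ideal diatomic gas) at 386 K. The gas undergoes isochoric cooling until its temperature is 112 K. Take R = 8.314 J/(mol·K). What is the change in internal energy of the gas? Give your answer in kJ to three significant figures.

Constant volume ⇒ W = 0, so Q = ΔU = nCᵥΔT with Cᵥ = 5R/2 = 20.79 J/(mol·K).
ΔU = (1.93)(20.79)(112 − 386) = -10992 J.

ΔU ≈ -11.0 kJ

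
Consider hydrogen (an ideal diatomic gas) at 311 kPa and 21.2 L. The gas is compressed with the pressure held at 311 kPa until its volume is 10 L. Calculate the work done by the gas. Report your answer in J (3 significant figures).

Isobaric: W = P ΔV.
W = (311 kPa)(10 − 21.2 L) = (311)(-11.2) = -3483 J.

W ≈ -3480 J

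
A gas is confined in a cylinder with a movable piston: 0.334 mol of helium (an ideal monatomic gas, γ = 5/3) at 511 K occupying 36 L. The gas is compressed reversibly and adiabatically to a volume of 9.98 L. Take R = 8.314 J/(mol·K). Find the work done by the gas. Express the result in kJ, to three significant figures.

Adiabatic: TV^(γ−1) = const with γ = 5/3.
T₂ = T₁ (V₁/V₂)^(γ−1) = 511 × (36/9.98)^0.667 = 511 × 2.352 = 1202 K.
W_by = nCᵥ(T₁ − T₂) = (0.334)(12.47)(511 − 1202) = -2878 J.

W ≈ -2.88 kJ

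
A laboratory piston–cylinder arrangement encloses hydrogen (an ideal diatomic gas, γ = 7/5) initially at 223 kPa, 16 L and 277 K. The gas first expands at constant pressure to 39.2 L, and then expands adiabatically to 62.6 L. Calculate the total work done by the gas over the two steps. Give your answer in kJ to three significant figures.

W_total ≈ 8.91 kJ

Step 1 (isobaric): W = PΔV = (223 kPa)(39.2 − 16 L) = 5174 J.
After step 1: P = 223 kPa, V = 39.2 L, T = 678.7 K.
Step 2 (adiabatic): W = (P₁V₁ − P₂V₂)/(γ−1) = (8742 − 7249)/0.4 = 3732 J.
W_total = 5174 + 3732 = 8905 J.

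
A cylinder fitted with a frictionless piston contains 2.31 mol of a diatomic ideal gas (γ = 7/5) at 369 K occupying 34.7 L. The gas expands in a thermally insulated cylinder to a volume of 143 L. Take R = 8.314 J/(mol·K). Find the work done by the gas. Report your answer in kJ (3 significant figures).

W ≈ 7.66 kJ

Adiabatic: TV^(γ−1) = const with γ = 7/5.
T₂ = T₁ (V₁/V₂)^(γ−1) = 369 × (34.7/143)^0.4 = 369 × 0.5675 = 209.4 K.
W_by = nCᵥ(T₁ − T₂) = (2.31)(20.79)(369 − 209.4) = 7662 J.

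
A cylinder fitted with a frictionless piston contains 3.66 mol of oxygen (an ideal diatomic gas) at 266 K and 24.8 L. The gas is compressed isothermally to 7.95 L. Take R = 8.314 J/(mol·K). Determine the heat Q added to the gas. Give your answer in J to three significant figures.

Q ≈ -9210 J

Isothermal ⇒ ΔU = 0, so Q = W = nRT ln(V₂/V₁).
Q = (3.66)(8.314)(266) ln(7.95/24.8) = 8094 × -1.138 = -9209 J.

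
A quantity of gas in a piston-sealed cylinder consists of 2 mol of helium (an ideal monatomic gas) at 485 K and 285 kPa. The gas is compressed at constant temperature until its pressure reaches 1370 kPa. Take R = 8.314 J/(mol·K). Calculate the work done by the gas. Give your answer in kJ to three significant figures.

W ≈ -12.7 kJ

Isothermal process: W = nRT ln(V₂/V₁) = nRT ln(P₁/P₂).
W = (2)(8.314)(485) × ln(285/1370)
  = 8065 × ln(0.208) = 8065 × -1.57
W_by_gas = -12662 J.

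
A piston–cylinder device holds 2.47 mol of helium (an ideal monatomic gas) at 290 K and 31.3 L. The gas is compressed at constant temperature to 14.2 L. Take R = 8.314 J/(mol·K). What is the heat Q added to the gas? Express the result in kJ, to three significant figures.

Isothermal ⇒ ΔU = 0, so Q = W = nRT ln(V₂/V₁).
Q = (2.47)(8.314)(290) ln(14.2/31.3) = 5955 × -0.7904 = -4707 J.

Q ≈ -4.71 kJ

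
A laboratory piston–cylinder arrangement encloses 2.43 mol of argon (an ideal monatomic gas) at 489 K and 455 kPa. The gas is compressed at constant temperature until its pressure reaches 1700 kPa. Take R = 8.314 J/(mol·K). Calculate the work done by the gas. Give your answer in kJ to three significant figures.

W ≈ -13.0 kJ

Isothermal process: W = nRT ln(V₂/V₁) = nRT ln(P₁/P₂).
W = (2.43)(8.314)(489) × ln(455/1700)
  = 9879 × ln(0.2676) = 9879 × -1.318
W_by_gas = -13022 J.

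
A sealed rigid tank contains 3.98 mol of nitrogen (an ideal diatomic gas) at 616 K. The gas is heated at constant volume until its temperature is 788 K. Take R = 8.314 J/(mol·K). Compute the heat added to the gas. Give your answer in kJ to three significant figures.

Constant volume ⇒ W = 0, so Q = ΔU = nCᵥΔT with Cᵥ = 5R/2 = 20.79 J/(mol·K).
ΔU = (3.98)(20.79)(788 − 616) = 14229 J.

Q ≈ 14.2 kJ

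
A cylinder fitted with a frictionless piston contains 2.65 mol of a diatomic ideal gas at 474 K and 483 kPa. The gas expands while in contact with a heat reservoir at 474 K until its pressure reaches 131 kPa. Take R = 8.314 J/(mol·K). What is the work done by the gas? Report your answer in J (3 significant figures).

W ≈ 13600 J

Isothermal process: W = nRT ln(V₂/V₁) = nRT ln(P₁/P₂).
W = (2.65)(8.314)(474) × ln(483/131)
  = 10443 × ln(3.687) = 10443 × 1.305
W_by_gas = 13627 J.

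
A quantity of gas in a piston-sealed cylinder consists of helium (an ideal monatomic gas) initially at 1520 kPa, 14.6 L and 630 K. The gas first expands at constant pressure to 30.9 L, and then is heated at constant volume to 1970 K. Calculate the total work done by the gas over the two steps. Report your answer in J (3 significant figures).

W_total ≈ 24800 J

Step 1 (isobaric): W = PΔV = (1520 kPa)(30.9 − 14.6 L) = 24776 J.
Step 2 (isochoric): W = 0 (constant volume).
W_total = 24776 + 0 = 24776 J.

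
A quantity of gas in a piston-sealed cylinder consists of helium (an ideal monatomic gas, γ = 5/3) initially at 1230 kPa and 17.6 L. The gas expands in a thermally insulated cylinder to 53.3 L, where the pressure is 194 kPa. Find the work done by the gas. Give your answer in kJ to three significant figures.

W ≈ 17.0 kJ

Adiabatic: W = (P₁V₁ − P₂V₂)/(γ − 1) with γ = 5/3.
P₁V₁ = 21648 J, P₂V₂ = 10340 J.
W = (21648 − 10340) / 0.6667 = 16962 J.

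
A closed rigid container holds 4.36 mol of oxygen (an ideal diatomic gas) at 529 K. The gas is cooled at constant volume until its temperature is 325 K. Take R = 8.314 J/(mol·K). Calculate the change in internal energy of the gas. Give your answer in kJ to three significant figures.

Constant volume ⇒ W = 0, so Q = ΔU = nCᵥΔT with Cᵥ = 5R/2 = 20.79 J/(mol·K).
ΔU = (4.36)(20.79)(325 − 529) = -18487 J.

ΔU ≈ -18.5 kJ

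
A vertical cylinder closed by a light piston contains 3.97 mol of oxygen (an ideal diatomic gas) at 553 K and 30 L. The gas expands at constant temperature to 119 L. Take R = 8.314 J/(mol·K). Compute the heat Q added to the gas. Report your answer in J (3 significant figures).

Q ≈ 25200 J

Isothermal ⇒ ΔU = 0, so Q = W = nRT ln(V₂/V₁).
Q = (3.97)(8.314)(553) ln(119/30) = 18253 × 1.378 = 25151 J.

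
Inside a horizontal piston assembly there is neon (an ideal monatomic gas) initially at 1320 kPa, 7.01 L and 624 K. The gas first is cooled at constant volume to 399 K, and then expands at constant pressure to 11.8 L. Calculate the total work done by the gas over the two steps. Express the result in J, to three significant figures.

W_total ≈ 4040 J

Step 1 (isochoric): W = 0 (constant volume).
After step 1: P = 844 kPa (V unchanged).
Step 2 (isobaric): W = PΔV = (844 kPa)(11.8 − 7.01 L) = 4043 J.
W_total = 0 + 4043 = 4043 J.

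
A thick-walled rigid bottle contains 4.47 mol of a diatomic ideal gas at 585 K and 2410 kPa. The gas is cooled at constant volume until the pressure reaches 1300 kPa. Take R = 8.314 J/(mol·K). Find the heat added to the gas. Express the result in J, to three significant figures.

Constant volume ⇒ W = 0, so Q = ΔU = nCᵥΔT with Cᵥ = 5R/2 = 20.79 J/(mol·K).
At constant V, T₂/T₁ = P₂/P₁ ⇒ ΔT = T₁(P₂/P₁ − 1) = 585·(1300/2410 − 1) = -269.4 K.
ΔU = (4.47)(20.79)(-269.4) = -25033 J.

Q ≈ -25000 J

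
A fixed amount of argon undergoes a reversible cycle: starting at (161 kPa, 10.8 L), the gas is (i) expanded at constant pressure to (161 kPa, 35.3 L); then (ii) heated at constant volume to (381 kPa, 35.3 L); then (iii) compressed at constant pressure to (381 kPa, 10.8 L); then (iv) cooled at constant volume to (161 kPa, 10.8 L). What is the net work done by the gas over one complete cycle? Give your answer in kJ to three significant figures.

Constant-volume legs do no work.
W(i) = (161)(35.3 − 10.8) = 3944 J; W(iii) = (381)(10.8 − 35.3) = -9334 J.
W_net = 3944 − 9334 = -5390 J (the counter-clockwise enclosed area).

W_net ≈ -5.39 kJ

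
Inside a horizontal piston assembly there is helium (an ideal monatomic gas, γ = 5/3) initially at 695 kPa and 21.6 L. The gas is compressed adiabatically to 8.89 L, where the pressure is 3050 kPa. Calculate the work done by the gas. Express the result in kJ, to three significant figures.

Adiabatic: W = (P₁V₁ − P₂V₂)/(γ − 1) with γ = 5/3.
P₁V₁ = 15012 J, P₂V₂ = 27114 J.
W = (15012 − 27114) / 0.6667 = -18154 J.

W ≈ -18.2 kJ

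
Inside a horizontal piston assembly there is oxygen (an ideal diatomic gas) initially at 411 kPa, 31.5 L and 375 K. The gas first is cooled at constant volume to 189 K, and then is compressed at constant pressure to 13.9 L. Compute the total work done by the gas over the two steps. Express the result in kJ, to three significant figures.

W_total ≈ -3.65 kJ

Step 1 (isochoric): W = 0 (constant volume).
After step 1: P = 207.1 kPa (V unchanged).
Step 2 (isobaric): W = PΔV = (207.1 kPa)(13.9 − 31.5 L) = -3646 J.
W_total = 0 − 3646 = -3646 J.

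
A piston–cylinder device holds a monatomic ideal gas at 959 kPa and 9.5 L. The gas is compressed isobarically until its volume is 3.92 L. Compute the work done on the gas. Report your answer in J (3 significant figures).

W ≈ 5350 J

Isobaric: W = P ΔV.
W = (959 kPa)(3.92 − 9.5 L) = (959)(-5.58) = -5351 J.
Work on gas = −W_by = 5351 J.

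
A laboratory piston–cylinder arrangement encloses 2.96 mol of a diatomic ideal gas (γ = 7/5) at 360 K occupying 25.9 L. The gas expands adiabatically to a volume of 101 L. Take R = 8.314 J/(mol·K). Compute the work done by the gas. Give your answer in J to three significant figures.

W ≈ 9300 J

Adiabatic: TV^(γ−1) = const with γ = 7/5.
T₂ = T₁ (V₁/V₂)^(γ−1) = 360 × (25.9/101)^0.4 = 360 × 0.5802 = 208.9 K.
W_by = nCᵥ(T₁ − T₂) = (2.96)(20.79)(360 − 208.9) = 9298 J.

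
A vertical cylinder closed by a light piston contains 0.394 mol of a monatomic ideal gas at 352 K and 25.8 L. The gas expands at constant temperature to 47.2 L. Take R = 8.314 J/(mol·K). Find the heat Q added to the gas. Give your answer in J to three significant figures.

Q ≈ 696 J

Isothermal ⇒ ΔU = 0, so Q = W = nRT ln(V₂/V₁).
Q = (0.394)(8.314)(352) ln(47.2/25.8) = 1153 × 0.604 = 696.5 J.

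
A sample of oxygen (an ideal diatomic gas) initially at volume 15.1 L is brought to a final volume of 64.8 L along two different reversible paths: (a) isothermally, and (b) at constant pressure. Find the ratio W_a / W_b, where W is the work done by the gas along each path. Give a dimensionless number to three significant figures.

W_a / W_b ≈ 0.443

Path (a) isothermal: W = P₁V₁ ln(V₂/V₁) → W_a/(P₁V₁) = 1.457.
Path (b) isobaric: W = P₁(V₂ − V₁) → W_b/(P₁V₁) = 3.291.
W_a / W_b = 1.457 / 3.291 = 0.4426.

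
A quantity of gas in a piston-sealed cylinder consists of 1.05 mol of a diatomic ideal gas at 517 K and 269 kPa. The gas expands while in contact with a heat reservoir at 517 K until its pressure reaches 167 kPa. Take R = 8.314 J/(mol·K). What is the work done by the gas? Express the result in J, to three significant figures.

W ≈ 2150 J

Isothermal process: W = nRT ln(V₂/V₁) = nRT ln(P₁/P₂).
W = (1.05)(8.314)(517) × ln(269/167)
  = 4513 × ln(1.611) = 4513 × 0.4767
W_by_gas = 2152 J.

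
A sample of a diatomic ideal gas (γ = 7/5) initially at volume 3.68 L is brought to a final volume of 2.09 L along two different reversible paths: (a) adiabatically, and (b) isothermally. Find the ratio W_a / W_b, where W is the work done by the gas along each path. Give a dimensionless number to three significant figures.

Path (a) adiabatic: W = P₁V₁(1 − (V₁/V₂)^(γ−1))/(γ−1) → W_a/(P₁V₁) = -0.6349.
Path (b) isothermal: W = P₁V₁ ln(V₂/V₁) → W_b/(P₁V₁) = -0.5657.
W_a / W_b = -0.6349 / -0.5657 = 1.122.

W_a / W_b ≈ 1.12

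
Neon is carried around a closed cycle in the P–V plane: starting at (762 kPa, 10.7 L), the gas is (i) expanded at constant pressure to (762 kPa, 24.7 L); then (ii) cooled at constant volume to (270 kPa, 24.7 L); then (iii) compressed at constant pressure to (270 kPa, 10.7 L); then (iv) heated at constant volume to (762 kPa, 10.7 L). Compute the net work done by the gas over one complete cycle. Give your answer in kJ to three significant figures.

Constant-volume legs do no work.
W(i) = (762)(24.7 − 10.7) = 10668 J; W(iii) = (270)(10.7 − 24.7) = -3780 J.
W_net = 10668 − 3780 = 6888 J (the clockwise enclosed area).

W_net ≈ 6.89 kJ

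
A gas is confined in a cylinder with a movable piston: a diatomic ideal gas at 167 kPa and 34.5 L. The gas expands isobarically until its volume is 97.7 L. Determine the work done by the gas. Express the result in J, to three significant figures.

W ≈ 10600 J

Isobaric: W = P ΔV.
W = (167 kPa)(97.7 − 34.5 L) = (167)(63.2) = 10554 J.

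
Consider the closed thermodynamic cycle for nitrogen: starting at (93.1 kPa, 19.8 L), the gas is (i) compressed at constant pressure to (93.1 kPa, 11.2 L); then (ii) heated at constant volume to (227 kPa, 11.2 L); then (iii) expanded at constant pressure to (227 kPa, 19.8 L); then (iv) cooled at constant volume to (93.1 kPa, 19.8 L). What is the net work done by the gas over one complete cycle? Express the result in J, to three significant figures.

W_net ≈ 1150 J

Constant-volume legs do no work.
W(i) = (93.1)(11.2 − 19.8) = -800.7 J; W(iii) = (227)(19.8 − 11.2) = 1952 J.
W_net = -800.7 + 1952 = 1152 J (the clockwise enclosed area).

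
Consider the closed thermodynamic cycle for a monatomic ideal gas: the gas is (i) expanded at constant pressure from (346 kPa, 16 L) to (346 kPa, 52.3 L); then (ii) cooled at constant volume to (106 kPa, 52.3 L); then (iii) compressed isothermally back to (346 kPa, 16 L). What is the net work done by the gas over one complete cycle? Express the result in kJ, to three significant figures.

Leg (i): W = PΔV = (346)(52.3 − 16) = 12560 J.
Leg (ii): W = 0.
Leg (iii): W = PᵢVᵢ ln(V_f/Vᵢ) = (5544) ln(16/52.3) = -6566 J.
W_net = 12560 − 6566 = 5994 J.

W_net ≈ 5.99 kJ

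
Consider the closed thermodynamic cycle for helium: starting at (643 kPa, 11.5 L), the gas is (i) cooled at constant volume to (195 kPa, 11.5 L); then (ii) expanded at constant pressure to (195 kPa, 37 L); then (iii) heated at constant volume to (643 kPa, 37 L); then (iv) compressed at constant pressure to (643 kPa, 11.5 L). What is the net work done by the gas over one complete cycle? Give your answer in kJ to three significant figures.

W_net ≈ -11.4 kJ

Constant-volume legs do no work.
W(ii) = (195)(37 − 11.5) = 4972 J; W(iv) = (643)(11.5 − 37) = -16396 J.
W_net = 4972 − 16396 = -11424 J (the counter-clockwise enclosed area).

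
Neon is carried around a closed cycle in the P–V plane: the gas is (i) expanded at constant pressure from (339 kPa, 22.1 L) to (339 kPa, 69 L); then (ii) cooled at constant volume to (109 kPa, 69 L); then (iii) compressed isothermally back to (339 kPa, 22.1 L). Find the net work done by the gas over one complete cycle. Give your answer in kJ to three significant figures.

W_net ≈ 7.34 kJ

Leg (i): W = PΔV = (339)(69 − 22.1) = 15899 J.
Leg (ii): W = 0.
Leg (iii): W = PᵢVᵢ ln(V_f/Vᵢ) = (7521) ln(22.1/69) = -8563 J.
W_net = 15899 − 8563 = 7336 J.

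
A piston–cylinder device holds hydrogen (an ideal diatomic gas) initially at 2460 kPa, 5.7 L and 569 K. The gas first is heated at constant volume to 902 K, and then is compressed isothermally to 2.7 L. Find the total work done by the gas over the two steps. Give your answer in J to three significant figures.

Step 1 (isochoric): W = 0 (constant volume).
After step 1: P = 3900 kPa (V unchanged).
Step 2 (isothermal): W = P₁V₁ ln(V₂/V₁) = (22228) ln(2.7/5.7) = -16609 J.
W_total = 0 − 16609 = -16609 J.

W_total ≈ -16600 J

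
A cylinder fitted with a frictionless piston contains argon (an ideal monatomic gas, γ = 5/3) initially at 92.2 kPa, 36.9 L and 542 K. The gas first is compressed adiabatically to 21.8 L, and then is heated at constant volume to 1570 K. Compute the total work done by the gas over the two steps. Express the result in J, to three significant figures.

W_total ≈ -2140 J

Step 1 (adiabatic): W = (P₁V₁ − P₂V₂)/(γ−1) = (3402 − 4832)/0.667 = -2145 J.
Step 2 (isochoric): W = 0 (constant volume).
W_total = -2145 + 0 = -2145 J.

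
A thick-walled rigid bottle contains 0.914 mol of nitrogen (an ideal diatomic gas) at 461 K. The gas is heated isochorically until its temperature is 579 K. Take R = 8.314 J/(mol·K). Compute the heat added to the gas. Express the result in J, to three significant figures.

Constant volume ⇒ W = 0, so Q = ΔU = nCᵥΔT with Cᵥ = 5R/2 = 20.79 J/(mol·K).
ΔU = (0.914)(20.79)(579 − 461) = 2242 J.

Q ≈ 2240 J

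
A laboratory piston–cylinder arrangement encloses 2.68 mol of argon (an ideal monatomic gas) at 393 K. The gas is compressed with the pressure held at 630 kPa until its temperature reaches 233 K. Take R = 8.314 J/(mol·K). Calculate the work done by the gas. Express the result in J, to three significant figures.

Isobaric: W = P ΔV = nR ΔT.
W = (2.68)(8.314)(233 − 393) = -3565 J.

W ≈ -3570 J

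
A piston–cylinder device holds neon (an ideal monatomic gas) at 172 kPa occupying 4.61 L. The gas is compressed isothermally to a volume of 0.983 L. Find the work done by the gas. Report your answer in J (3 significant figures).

W ≈ -1230 J

Isothermal: W = nRT ln(V₂/V₁) = P₁V₁ ln(V₂/V₁).
P₁V₁ = (172 kPa)(4.61 L) = 792.9 J.
W = 792.9 × ln(0.983/4.61) = 792.9 × -1.545
W_by_gas = -1225 J.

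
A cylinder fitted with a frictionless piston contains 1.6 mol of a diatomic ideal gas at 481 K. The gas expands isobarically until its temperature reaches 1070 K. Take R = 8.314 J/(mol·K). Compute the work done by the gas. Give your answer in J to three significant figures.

Isobaric: W = P ΔV = nR ΔT.
W = (1.6)(8.314)(1070 − 481) = 7835 J.

W ≈ 7840 J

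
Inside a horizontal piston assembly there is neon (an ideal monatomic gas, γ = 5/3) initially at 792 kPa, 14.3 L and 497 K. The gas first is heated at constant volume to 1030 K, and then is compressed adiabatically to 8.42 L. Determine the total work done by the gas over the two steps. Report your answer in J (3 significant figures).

W_total ≈ -14900 J

Step 1 (isochoric): W = 0 (constant volume).
After step 1: P = 1641 kPa (V unchanged).
Step 2 (adiabatic): W = (P₁V₁ − P₂V₂)/(γ−1) = (23472 − 33411)/0.667 = -14909 J.
W_total = 0 − 14909 = -14909 J.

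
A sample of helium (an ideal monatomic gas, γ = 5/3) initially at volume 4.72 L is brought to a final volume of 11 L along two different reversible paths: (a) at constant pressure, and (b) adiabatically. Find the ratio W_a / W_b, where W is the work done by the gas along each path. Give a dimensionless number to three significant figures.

W_a / W_b ≈ 2.06

Path (a) isobaric: W = P₁(V₂ − V₁) → W_a/(P₁V₁) = 1.331.
Path (b) adiabatic: W = P₁V₁(1 − (V₁/V₂)^(γ−1))/(γ−1) → W_b/(P₁V₁) = 0.6467.
W_a / W_b = 1.331 / 0.6467 = 2.058.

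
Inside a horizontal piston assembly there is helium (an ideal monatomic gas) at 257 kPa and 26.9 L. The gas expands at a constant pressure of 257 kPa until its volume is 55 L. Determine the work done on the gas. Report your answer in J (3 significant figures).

W ≈ -7220 J

Isobaric: W = P ΔV.
W = (257 kPa)(55 − 26.9 L) = (257)(28.1) = 7222 J.
Work on gas = −W_by = -7222 J.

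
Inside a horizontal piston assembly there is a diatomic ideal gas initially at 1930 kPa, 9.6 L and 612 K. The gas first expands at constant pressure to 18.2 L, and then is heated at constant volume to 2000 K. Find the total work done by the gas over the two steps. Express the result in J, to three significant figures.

Step 1 (isobaric): W = PΔV = (1930 kPa)(18.2 − 9.6 L) = 16598 J.
Step 2 (isochoric): W = 0 (constant volume).
W_total = 16598 + 0 = 16598 J.

W_total ≈ 16600 J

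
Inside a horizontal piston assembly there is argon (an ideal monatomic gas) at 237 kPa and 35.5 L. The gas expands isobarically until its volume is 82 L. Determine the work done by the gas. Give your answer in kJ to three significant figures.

W ≈ 11.0 kJ

Isobaric: W = P ΔV.
W = (237 kPa)(82 − 35.5 L) = (237)(46.5) = 11020 J.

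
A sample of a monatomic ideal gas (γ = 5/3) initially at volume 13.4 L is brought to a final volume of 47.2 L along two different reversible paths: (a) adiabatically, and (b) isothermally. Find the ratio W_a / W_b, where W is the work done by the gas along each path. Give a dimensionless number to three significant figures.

Path (a) adiabatic: W = P₁V₁(1 − (V₁/V₂)^(γ−1))/(γ−1) → W_a/(P₁V₁) = 0.8521.
Path (b) isothermal: W = P₁V₁ ln(V₂/V₁) → W_b/(P₁V₁) = 1.259.
W_a / W_b = 0.8521 / 1.259 = 0.6767.

W_a / W_b ≈ 0.677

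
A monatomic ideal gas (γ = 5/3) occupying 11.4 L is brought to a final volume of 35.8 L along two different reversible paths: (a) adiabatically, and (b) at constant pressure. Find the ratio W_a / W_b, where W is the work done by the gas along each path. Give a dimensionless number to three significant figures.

Path (a) adiabatic: W = P₁V₁(1 − (V₁/V₂)^(γ−1))/(γ−1) → W_a/(P₁V₁) = 0.8005.
Path (b) isobaric: W = P₁(V₂ − V₁) → W_b/(P₁V₁) = 2.14.
W_a / W_b = 0.8005 / 2.14 = 0.374.

W_a / W_b ≈ 0.374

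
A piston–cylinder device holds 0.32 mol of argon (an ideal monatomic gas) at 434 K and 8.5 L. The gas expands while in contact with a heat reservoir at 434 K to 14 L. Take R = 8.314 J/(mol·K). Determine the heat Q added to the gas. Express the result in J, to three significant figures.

Isothermal ⇒ ΔU = 0, so Q = W = nRT ln(V₂/V₁).
Q = (0.32)(8.314)(434) ln(14/8.5) = 1155 × 0.499 = 576.2 J.

Q ≈ 576 J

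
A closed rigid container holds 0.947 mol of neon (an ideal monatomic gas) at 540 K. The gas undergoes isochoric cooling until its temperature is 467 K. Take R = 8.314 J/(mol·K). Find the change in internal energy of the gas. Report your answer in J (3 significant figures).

Constant volume ⇒ W = 0, so Q = ΔU = nCᵥΔT with Cᵥ = 3R/2 = 12.47 J/(mol·K).
ΔU = (0.947)(12.47)(467 − 540) = -862.1 J.

ΔU ≈ -862 J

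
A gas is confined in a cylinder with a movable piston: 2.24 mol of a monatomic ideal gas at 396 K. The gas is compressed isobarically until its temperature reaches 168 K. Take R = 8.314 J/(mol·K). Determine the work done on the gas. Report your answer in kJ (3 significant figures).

W ≈ 4.25 kJ

Isobaric: W = P ΔV = nR ΔT.
W = (2.24)(8.314)(168 − 396) = -4246 J.
Work on gas = −W_by = 4246 J.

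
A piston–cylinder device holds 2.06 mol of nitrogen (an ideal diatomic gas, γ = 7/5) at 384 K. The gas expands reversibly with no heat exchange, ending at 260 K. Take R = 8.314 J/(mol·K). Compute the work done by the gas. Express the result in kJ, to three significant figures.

Adiabatic ⇒ Q = 0, so W_by = −ΔU = nCᵥ(T₁ − T₂).
Cᵥ = 5R/2 = 20.79 J/(mol·K).
W = (2.06)(20.79)(384 − 260) = 5309 J.

W ≈ 5.31 kJ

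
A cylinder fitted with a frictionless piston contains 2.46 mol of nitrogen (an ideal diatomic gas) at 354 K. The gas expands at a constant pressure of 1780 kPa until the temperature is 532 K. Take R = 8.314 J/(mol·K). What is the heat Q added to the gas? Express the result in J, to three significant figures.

Q ≈ 12700 J

Isobaric: W = nRΔT = (2.46)(8.314)(178) = 3641 J.
ΔU = nCᵥΔT with Cᵥ = 5R/2: ΔU = (2.46)(20.79)(178) = 9101 J.
Q = ΔU + W = 9101 + 3641 = 12742 J.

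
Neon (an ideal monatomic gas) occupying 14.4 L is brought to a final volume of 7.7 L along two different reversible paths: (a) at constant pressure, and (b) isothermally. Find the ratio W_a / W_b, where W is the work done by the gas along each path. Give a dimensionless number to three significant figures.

Path (a) isobaric: W = P₁(V₂ − V₁) → W_a/(P₁V₁) = -0.4653.
Path (b) isothermal: W = P₁V₁ ln(V₂/V₁) → W_b/(P₁V₁) = -0.626.
W_a / W_b = -0.4653 / -0.626 = 0.7432.

W_a / W_b ≈ 0.743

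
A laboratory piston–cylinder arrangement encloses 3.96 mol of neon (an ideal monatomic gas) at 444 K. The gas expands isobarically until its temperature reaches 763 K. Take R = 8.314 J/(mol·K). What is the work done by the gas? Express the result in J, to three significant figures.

W ≈ 10500 J

Isobaric: W = P ΔV = nR ΔT.
W = (3.96)(8.314)(763 − 444) = 10503 J.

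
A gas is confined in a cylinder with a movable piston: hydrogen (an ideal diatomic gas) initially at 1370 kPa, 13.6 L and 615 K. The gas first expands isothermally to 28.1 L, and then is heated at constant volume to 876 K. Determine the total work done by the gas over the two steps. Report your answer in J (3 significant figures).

W_total ≈ 13500 J

Step 1 (isothermal): W = P₁V₁ ln(V₂/V₁) = (18632) ln(28.1/13.6) = 13521 J.
Step 2 (isochoric): W = 0 (constant volume).
W_total = 13521 + 0 = 13521 J.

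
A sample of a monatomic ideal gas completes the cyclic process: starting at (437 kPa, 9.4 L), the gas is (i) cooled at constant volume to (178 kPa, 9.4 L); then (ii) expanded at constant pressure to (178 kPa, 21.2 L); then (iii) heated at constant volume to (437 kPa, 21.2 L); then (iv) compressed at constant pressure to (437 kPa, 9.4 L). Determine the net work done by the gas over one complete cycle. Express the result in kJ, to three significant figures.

Constant-volume legs do no work.
W(ii) = (178)(21.2 − 9.4) = 2100 J; W(iv) = (437)(9.4 − 21.2) = -5157 J.
W_net = 2100 − 5157 = -3056 J (the counter-clockwise enclosed area).

W_net ≈ -3.06 kJ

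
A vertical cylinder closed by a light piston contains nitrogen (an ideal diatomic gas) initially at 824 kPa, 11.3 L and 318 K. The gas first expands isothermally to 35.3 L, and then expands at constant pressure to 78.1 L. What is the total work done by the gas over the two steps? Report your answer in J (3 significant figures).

Step 1 (isothermal): W = P₁V₁ ln(V₂/V₁) = (9311) ln(35.3/11.3) = 10606 J.
After step 1: P = 263.8 kPa, V = 35.3 L, T = 318 K.
Step 2 (isobaric): W = PΔV = (263.8 kPa)(78.1 − 35.3 L) = 11290 J.
W_total = 10606 + 11290 = 21896 J.

W_total ≈ 21900 J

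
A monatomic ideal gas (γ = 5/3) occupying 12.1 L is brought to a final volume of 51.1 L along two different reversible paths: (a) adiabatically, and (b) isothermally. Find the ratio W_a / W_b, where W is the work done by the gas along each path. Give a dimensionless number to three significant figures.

W_a / W_b ≈ 0.643

Path (a) adiabatic: W = P₁V₁(1 − (V₁/V₂)^(γ−1))/(γ−1) → W_a/(P₁V₁) = 0.9259.
Path (b) isothermal: W = P₁V₁ ln(V₂/V₁) → W_b/(P₁V₁) = 1.441.
W_a / W_b = 0.9259 / 1.441 = 0.6427.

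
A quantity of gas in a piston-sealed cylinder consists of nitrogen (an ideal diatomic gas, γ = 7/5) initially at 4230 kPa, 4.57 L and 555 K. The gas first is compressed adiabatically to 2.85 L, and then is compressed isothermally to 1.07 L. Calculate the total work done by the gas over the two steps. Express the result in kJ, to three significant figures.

W_total ≈ -32.9 kJ

Step 1 (adiabatic): W = (P₁V₁ − P₂V₂)/(γ−1) = (19331 − 23350)/0.4 = -10047 J.
After step 1: P = 8193 kPa, V = 2.85 L, T = 670.4 K.
Step 2 (isothermal): W = P₁V₁ ln(V₂/V₁) = (23350) ln(1.07/2.85) = -22875 J.
W_total = -10047 − 22875 = -32922 J.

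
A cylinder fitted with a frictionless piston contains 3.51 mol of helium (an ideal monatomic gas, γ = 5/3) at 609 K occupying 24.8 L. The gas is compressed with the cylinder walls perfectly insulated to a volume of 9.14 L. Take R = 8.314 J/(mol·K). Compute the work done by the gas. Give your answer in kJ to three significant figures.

Adiabatic: TV^(γ−1) = const with γ = 5/3.
T₂ = T₁ (V₁/V₂)^(γ−1) = 609 × (24.8/9.14)^0.667 = 609 × 1.945 = 1185 K.
W_by = nCᵥ(T₁ − T₂) = (3.51)(12.47)(609 − 1185) = -25202 J.

W ≈ -25.2 kJ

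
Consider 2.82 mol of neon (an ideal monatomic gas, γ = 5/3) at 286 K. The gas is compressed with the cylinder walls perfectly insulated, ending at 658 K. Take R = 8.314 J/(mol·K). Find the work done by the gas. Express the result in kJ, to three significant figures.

W ≈ -13.1 kJ

Adiabatic ⇒ Q = 0, so W_by = −ΔU = nCᵥ(T₁ − T₂).
Cᵥ = 3R/2 = 12.47 J/(mol·K).
W = (2.82)(12.47)(286 − 658) = -13083 J.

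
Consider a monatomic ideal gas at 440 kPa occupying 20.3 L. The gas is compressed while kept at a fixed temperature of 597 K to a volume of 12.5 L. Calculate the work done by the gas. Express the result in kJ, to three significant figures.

Isothermal: W = nRT ln(V₂/V₁) = P₁V₁ ln(V₂/V₁).
P₁V₁ = (440 kPa)(20.3 L) = 8932 J.
W = 8932 × ln(12.5/20.3) = 8932 × -0.4849
W_by_gas = -4331 J.

W ≈ -4.33 kJ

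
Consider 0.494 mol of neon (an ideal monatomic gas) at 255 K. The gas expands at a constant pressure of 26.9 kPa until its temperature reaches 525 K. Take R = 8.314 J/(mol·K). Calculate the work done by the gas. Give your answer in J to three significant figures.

W ≈ 1110 J

Isobaric: W = P ΔV = nR ΔT.
W = (0.494)(8.314)(525 − 255) = 1109 J.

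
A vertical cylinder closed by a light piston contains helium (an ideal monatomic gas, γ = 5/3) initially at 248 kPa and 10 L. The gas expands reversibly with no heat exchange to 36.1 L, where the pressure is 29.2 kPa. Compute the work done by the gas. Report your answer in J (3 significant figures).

W ≈ 2140 J

Adiabatic: W = (P₁V₁ − P₂V₂)/(γ − 1) with γ = 5/3.
P₁V₁ = 2480 J, P₂V₂ = 1054 J.
W = (2480 − 1054) / 0.6667 = 2139 J.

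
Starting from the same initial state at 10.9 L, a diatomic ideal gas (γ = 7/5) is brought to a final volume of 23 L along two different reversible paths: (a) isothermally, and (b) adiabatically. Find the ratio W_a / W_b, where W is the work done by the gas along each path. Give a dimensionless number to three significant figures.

W_a / W_b ≈ 1.16

Path (a) isothermal: W = P₁V₁ ln(V₂/V₁) → W_a/(P₁V₁) = 0.7467.
Path (b) adiabatic: W = P₁V₁(1 − (V₁/V₂)^(γ−1))/(γ−1) → W_b/(P₁V₁) = 0.6455.
W_a / W_b = 0.7467 / 0.6455 = 1.157.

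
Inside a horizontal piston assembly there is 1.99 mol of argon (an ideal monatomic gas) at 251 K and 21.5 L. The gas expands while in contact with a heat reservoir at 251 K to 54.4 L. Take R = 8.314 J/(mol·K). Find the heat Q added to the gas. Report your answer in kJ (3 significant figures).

Q ≈ 3.86 kJ

Isothermal ⇒ ΔU = 0, so Q = W = nRT ln(V₂/V₁).
Q = (1.99)(8.314)(251) ln(54.4/21.5) = 4153 × 0.9283 = 3855 J.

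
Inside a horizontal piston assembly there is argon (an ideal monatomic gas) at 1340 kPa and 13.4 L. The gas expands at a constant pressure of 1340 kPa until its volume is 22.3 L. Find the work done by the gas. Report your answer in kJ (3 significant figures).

Isobaric: W = P ΔV.
W = (1340 kPa)(22.3 − 13.4 L) = (1340)(8.9) = 11926 J.

W ≈ 11.9 kJ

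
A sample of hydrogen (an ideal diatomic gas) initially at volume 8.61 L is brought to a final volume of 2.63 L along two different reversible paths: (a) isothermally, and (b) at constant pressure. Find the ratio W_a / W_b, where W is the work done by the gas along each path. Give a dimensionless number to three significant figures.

W_a / W_b ≈ 1.71

Path (a) isothermal: W = P₁V₁ ln(V₂/V₁) → W_a/(P₁V₁) = -1.186.
Path (b) isobaric: W = P₁(V₂ − V₁) → W_b/(P₁V₁) = -0.6945.
W_a / W_b = -1.186 / -0.6945 = 1.708.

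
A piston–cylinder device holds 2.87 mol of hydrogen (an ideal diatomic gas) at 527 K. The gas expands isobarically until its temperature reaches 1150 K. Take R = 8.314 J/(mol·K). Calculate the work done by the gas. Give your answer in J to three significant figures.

Isobaric: W = P ΔV = nR ΔT.
W = (2.87)(8.314)(1150 − 527) = 14866 J.

W ≈ 14900 J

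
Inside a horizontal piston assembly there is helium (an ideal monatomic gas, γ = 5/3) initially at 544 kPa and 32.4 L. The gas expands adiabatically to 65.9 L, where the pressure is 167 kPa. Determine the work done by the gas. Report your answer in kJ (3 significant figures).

W ≈ 9.93 kJ

Adiabatic: W = (P₁V₁ − P₂V₂)/(γ − 1) with γ = 5/3.
P₁V₁ = 17626 J, P₂V₂ = 11005 J.
W = (17626 − 11005) / 0.6667 = 9930 J.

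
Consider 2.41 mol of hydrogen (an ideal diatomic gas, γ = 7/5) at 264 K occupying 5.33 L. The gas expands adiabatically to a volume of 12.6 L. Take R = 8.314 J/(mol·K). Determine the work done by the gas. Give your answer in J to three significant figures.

W ≈ 3850 J

Adiabatic: TV^(γ−1) = const with γ = 7/5.
T₂ = T₁ (V₁/V₂)^(γ−1) = 264 × (5.33/12.6)^0.4 = 264 × 0.7088 = 187.1 K.
W_by = nCᵥ(T₁ − T₂) = (2.41)(20.79)(264 − 187.1) = 3850 J.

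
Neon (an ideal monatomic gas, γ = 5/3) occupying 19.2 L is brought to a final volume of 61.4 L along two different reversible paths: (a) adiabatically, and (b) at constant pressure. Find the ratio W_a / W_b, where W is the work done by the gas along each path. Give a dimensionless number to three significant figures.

Path (a) adiabatic: W = P₁V₁(1 − (V₁/V₂)^(γ−1))/(γ−1) → W_a/(P₁V₁) = 0.8089.
Path (b) isobaric: W = P₁(V₂ − V₁) → W_b/(P₁V₁) = 2.198.
W_a / W_b = 0.8089 / 2.198 = 0.3681.

W_a / W_b ≈ 0.368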